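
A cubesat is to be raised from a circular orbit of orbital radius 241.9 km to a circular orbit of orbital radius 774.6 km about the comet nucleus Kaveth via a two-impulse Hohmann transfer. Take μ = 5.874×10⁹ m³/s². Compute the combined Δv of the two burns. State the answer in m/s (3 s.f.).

Δv_total ≈ 63.6 m/s

r₁ = 241.9 km = 2.419×10⁵ m.
r₂ = 774.6 km = 7.746×10⁵ m.
Transfer ellipse a_t = (r₁ + r₂)/2 = 5.082×10⁵ m.
At r₁: circular v_c1 = √(μ/r₁) = 155.8 m/s; transfer-periapsis v_p = √[μ(2/r₁ − 1/a_t)] = 192.4 m/s.
Δv₁ = v_p − v_c1 = 36.55 m/s.
At r₂: circular v_c2 = √(μ/r₂) = 87.08 m/s; transfer-apoapsis v_a = √[μ(2/r₂ − 1/a_t)] = 60.08 m/s.
Δv₂ = v_c2 − v_a = 27.01 m/s.
Total Δv = Δv₁ + Δv₂ = 63.55 m/s.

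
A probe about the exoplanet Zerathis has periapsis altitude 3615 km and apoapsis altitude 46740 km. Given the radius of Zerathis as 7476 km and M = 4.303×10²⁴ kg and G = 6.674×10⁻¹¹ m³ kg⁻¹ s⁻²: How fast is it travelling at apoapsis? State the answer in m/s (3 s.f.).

μ = GM = 6.674×10⁻¹¹ × 4.303×10²⁴ = 2.872×10¹⁴ m³/s².
r_p = 7476 + 3615 = 11091 km = 1.1091×10⁷ m.
r_a = 7476 + 46740 = 54216 km = 5.4216×10⁷ m.
Semi-major axis a = (r_p + r_a)/2 = 32654 km = 3.265×10⁷ m.
Vis-viva: v² = μ(2/r − 1/a) = 2.872×10¹⁴ × (3.689×10⁻⁸ − 3.062×10⁻⁸) = 1.799×10⁶ m²/s².
v = 1341 m/s.

v ≈ 1340 m/s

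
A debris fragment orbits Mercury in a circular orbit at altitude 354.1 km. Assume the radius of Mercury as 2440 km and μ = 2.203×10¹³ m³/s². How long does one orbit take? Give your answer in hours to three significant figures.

T ≈ 1.74 hours

r = 2440 + 354.1 = 2794.1 km = 2.7941×10⁶ m.
Kepler's third law: T = 2π√(r³/μ) = 2π√((2.794×10⁶)³ / 2.203×10¹³).
r³/μ = 9.902×10⁵ s², so T = 2π × 9.951×10² = 6.252×10³ s.
Converting: 6.252×10³ s ÷ 3600 = 1.737 hours.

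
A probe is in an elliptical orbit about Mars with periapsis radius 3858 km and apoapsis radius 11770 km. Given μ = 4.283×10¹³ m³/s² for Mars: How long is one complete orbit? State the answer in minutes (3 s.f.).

Semi-major axis a = (r_p + r_a)/2 = (3858.0 + 11770)/2 = 7814.0 km = 7.814×10⁶ m.
By Kepler's third law T = 2π√(a³/μ) = 2π × 3.338×10³ = 2.097×10⁴ s.
= 349.5 minutes.

T ≈ 350 minutes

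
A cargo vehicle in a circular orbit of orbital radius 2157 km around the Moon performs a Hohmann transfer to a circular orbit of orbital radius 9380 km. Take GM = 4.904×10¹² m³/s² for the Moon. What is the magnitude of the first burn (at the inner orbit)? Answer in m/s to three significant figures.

Δv ≈ 415 m/s

r₁ = 2157 km = 2.157×10⁶ m.
r₂ = 9380 km = 9.380×10⁶ m.
Transfer ellipse a_t = (r₁ + r₂)/2 = 5.768×10⁶ m.
At r₁: circular v_c1 = √(μ/r₁) = 1508 m/s; transfer-perilune v_p = √[μ(2/r₁ − 1/a_t)] = 1923 m/s.
Δv₁ = v_p − v_c1 = 414.9 m/s.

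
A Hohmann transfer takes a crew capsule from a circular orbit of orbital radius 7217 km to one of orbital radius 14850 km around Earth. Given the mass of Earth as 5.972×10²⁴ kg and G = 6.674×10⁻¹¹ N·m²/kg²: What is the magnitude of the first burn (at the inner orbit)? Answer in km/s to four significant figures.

Δv ≈ 1.190 km/s

μ = GM = 6.674×10⁻¹¹ × 5.972×10²⁴ = 3.986×10¹⁴ m³/s².
r₁ = 7217 km = 7.217×10⁶ m.
r₂ = 14850 km = 1.485×10⁷ m.
Transfer ellipse a_t = (r₁ + r₂)/2 = 1.103×10⁷ m.
At r₁: circular v_c1 = √(μ/r₁) = 7431 m/s; transfer-perigee v_p = √[μ(2/r₁ − 1/a_t)] = 8621 m/s.
Δv₁ = v_p − v_c1 = 1190 m/s.
= 1.190 km/s.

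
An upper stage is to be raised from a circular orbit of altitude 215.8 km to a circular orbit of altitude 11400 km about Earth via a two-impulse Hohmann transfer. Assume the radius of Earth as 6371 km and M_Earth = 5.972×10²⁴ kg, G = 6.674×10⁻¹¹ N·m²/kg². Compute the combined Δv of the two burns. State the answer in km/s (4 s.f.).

Δv_total ≈ 2.871 km/s

μ = GM = 6.674×10⁻¹¹ × 5.972×10²⁴ = 3.986×10¹⁴ m³/s².
r₁ = 6371 + 215.8 = 6586.8 km = 6.5868×10⁶ m.
r₂ = 6371 + 11400 = 17771 km = 1.7771×10⁷ m.
Transfer ellipse a_t = (r₁ + r₂)/2 = 1.218×10⁷ m.
At r₁: circular v_c1 = √(μ/r₁) = 7779 m/s; transfer-perigee v_p = √[μ(2/r₁ − 1/a_t)] = 9397 m/s.
Δv₁ = v_p − v_c1 = 1618 m/s.
At r₂: circular v_c2 = √(μ/r₂) = 4736 m/s; transfer-apogee v_a = √[μ(2/r₂ − 1/a_t)] = 3483 m/s.
Δv₂ = v_c2 − v_a = 1253 m/s.
Total Δv = Δv₁ + Δv₂ = 2871 m/s = 2.871 km/s.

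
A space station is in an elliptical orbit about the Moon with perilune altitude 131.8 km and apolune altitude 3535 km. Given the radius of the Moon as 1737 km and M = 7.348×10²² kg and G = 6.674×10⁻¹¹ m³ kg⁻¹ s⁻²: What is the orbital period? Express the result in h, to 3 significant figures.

T ≈ 5.32 h

μ = GM = 6.674×10⁻¹¹ × 7.348×10²² = 4.904×10¹² m³/s².
r_p = 1737 + 131.8 = 1868.8 km = 1.8688×10⁶ m.
r_a = 1737 + 3535 = 5272.0 km = 5.2720×10⁶ m.
Semi-major axis a = (r_p + r_a)/2 = (1868.8 + 5272.0)/2 = 3570.4 km = 3.570×10⁶ m.
By Kepler's third law T = 2π√(a³/μ) = 2π × 3.046×10³ = 1.914×10⁴ s.
= 5.317 h.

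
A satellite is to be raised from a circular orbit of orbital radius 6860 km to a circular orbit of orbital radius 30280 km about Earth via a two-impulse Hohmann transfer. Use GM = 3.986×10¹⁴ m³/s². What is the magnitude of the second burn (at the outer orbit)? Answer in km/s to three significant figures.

Δv ≈ 1.42 km/s

r₁ = 6860 km = 6.860×10⁶ m.
r₂ = 30280 km = 3.028×10⁷ m.
Transfer ellipse a_t = (r₁ + r₂)/2 = 1.857×10⁷ m.
At r₁: circular v_c1 = √(μ/r₁) = 7623 m/s; transfer-perigee v_p = √[μ(2/r₁ − 1/a_t)] = 9734 m/s.
At r₂: circular v_c2 = √(μ/r₂) = 3628 m/s; transfer-apogee v_a = √[μ(2/r₂ − 1/a_t)] = 2205 m/s.
Δv₂ = v_c2 − v_a = 1423 m/s.
= 1.423 km/s.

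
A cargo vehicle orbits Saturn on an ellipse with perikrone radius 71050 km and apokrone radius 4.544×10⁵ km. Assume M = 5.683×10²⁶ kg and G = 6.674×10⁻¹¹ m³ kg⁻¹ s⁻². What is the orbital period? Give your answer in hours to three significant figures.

T ≈ 38.2 hours

μ = GM = 6.674×10⁻¹¹ × 5.683×10²⁶ = 3.793×10¹⁶ m³/s².
Semi-major axis a = (r_p + r_a)/2 = (71050 + 4.5440×10⁵)/2 = 2.6272×10⁵ km = 2.627×10⁸ m.
By Kepler's third law T = 2π√(a³/μ) = 2π × 2.187×10⁴ = 1.374×10⁵ s.
= 38.16 hours.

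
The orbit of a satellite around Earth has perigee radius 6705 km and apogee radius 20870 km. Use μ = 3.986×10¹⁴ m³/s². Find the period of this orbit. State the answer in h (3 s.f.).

T ≈ 4.48 h

Semi-major axis a = (r_p + r_a)/2 = (6705.0 + 20870)/2 = 13788 km = 1.379×10⁷ m.
By Kepler's third law T = 2π√(a³/μ) = 2π × 2.564×10³ = 1.611×10⁴ s.
= 4.475 h.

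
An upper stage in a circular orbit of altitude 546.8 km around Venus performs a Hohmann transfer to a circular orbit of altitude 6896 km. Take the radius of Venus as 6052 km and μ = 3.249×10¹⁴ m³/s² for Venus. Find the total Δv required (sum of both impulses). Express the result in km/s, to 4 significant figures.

Δv_total ≈ 1.953 km/s

r₁ = 6052 + 546.8 = 6598.8 km = 6.5988×10⁶ m.
r₂ = 6052 + 6896 = 12948 km = 1.2948×10⁷ m.
Transfer ellipse a_t = (r₁ + r₂)/2 = 9.773×10⁶ m.
At r₁: circular v_c1 = √(μ/r₁) = 7017 m/s; transfer-periapsis v_p = √[μ(2/r₁ − 1/a_t)] = 8076 m/s.
Δv₁ = v_p − v_c1 = 1060 m/s.
At r₂: circular v_c2 = √(μ/r₂) = 5009 m/s; transfer-apoapsis v_a = √[μ(2/r₂ − 1/a_t)] = 4116 m/s.
Δv₂ = v_c2 − v_a = 893.2 m/s.
Total Δv = Δv₁ + Δv₂ = 1953 m/s = 1.953 km/s.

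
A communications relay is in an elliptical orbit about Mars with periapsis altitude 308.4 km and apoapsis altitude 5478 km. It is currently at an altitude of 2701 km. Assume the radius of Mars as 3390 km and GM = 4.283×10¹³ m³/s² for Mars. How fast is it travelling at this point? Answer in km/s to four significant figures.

v ≈ 2.692 km/s

r_p = 3390 + 308.4 = 3698.4 km = 3.6984×10⁶ m.
r_a = 3390 + 5478 = 8868.0 km = 8.8680×10⁶ m.
r = 3390 + 2701 = 6091.0 km = 6.091×10⁶ m.
Semi-major axis a = (r_p + r_a)/2 = 6283.2 km = 6.283×10⁶ m.
Vis-viva: v² = μ(2/r − 1/a) = 4.283×10¹³ × (3.284×10⁻⁷ − 1.592×10⁻⁷) = 7.247×10⁶ m²/s².
v = 2692 m/s = 2.692 km/s.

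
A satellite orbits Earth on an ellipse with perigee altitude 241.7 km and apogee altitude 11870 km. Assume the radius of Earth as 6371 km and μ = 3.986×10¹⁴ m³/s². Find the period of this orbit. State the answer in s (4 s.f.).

T ≈ 13790 s

r_p = 6371 + 241.7 = 6612.7 km = 6.6127×10⁶ m.
r_a = 6371 + 11870 = 18241 km = 1.8241×10⁷ m.
Semi-major axis a = (r_p + r_a)/2 = (6612.7 + 18241)/2 = 12427 km = 1.243×10⁷ m.
By Kepler's third law T = 2π√(a³/μ) = 2π × 2.194×10³ = 1.379×10⁴ s.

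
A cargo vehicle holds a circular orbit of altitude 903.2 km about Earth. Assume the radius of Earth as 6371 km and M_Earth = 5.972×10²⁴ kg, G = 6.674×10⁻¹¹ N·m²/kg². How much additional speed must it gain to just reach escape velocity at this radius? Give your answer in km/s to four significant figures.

μ = GM = 6.674×10⁻¹¹ × 5.972×10²⁴ = 3.986×10¹⁴ m³/s².
r = 6371 + 903.2 = 7274.2 km = 7.2742×10⁶ m.
Circular speed v_c = √(μ/r) = 7402 m/s.
Escape speed v_esc = √(2μ/r) = √2 × v_c = 10470 m/s.
Δv = v_esc − v_c = 3066 m/s = 3.066 km/s.

Δv ≈ 3.066 km/s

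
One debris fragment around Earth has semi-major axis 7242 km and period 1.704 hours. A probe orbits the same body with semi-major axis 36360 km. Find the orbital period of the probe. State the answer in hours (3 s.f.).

Kepler's third law: T² ∝ a³, so T₂ = T₁ (a₂/a₁)^(3/2).
a₂/a₁ = 5.021, (a₂/a₁)^(3/2) = 11.25.
T₂ = 1.704 × 11.25 = 19.17 hours.

T₂ ≈ 19.2 hours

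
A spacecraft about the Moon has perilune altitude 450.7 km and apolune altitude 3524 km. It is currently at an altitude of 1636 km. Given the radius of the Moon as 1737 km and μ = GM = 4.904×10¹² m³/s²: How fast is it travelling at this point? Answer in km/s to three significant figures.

r_p = 1737 + 450.7 = 2187.7 km = 2.1877×10⁶ m.
r_a = 1737 + 3524 = 5261.0 km = 5.2610×10⁶ m.
r = 1737 + 1636 = 3373.0 km = 3.373×10⁶ m.
Semi-major axis a = (r_p + r_a)/2 = 3724.3 km = 3.724×10⁶ m.
Vis-viva: v² = μ(2/r − 1/a) = 4.904×10¹² × (5.929×10⁻⁷ − 2.685×10⁻⁷) = 1.591×10⁶ m²/s².
v = 1261 m/s = 1.261 km/s.

v ≈ 1.26 km/s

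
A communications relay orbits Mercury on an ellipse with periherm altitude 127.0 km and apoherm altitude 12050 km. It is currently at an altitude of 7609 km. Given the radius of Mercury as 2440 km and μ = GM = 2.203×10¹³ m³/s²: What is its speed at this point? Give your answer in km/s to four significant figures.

v ≈ 1.342 km/s

r_p = 2440 + 127.0 = 2567.0 km = 2.5670×10⁶ m.
r_a = 2440 + 12050 = 14490 km = 1.4490×10⁷ m.
r = 2440 + 7609 = 10049 km = 1.005×10⁷ m.
Semi-major axis a = (r_p + r_a)/2 = 8528.5 km = 8.528×10⁶ m.
Vis-viva: v² = μ(2/r − 1/a) = 2.203×10¹³ × (1.990×10⁻⁷ − 1.173×10⁻⁷) = 1.801×10⁶ m²/s².
v = 1342 m/s = 1.342 km/s.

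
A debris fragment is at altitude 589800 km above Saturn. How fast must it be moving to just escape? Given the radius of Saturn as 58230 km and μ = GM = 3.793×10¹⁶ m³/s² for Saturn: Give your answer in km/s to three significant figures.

r = 58230 + 589800 = 648030 km = 6.4803×10⁸ m.
Escape speed v_esc = √(2μ/r) = √(2 × 3.793×10¹⁶ / 6.480×10⁸) = √(1.171×10⁸) = 10820 m/s.
= 10.82 km/s.

v_esc ≈ 10.8 km/s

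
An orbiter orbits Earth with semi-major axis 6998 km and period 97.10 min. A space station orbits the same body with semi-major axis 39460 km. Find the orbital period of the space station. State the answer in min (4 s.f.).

Kepler's third law: T² ∝ a³, so T₂ = T₁ (a₂/a₁)^(3/2).
a₂/a₁ = 5.639, (a₂/a₁)^(3/2) = 13.39.
T₂ = 97.10 × 13.39 = 1300 min.

T₂ ≈ 1300 min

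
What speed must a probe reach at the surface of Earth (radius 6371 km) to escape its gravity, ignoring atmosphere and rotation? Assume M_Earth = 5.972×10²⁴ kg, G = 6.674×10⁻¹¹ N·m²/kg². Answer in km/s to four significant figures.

μ = GM = 6.674×10⁻¹¹ × 5.972×10²⁴ = 3.986×10¹⁴ m³/s².
r = R = 6.371×10⁶ m.
Escape speed v_esc = √(2μ/r) = √(2 × 3.986×10¹⁴ / 6.371×10⁶) = √(1.251×10⁸) = 11190 m/s.
= 11.19 km/s.

v_esc ≈ 11.19 km/s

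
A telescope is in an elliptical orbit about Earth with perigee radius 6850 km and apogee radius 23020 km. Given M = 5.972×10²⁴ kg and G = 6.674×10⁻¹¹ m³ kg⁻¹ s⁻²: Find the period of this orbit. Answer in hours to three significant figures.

T ≈ 5.05 hours

μ = GM = 6.674×10⁻¹¹ × 5.972×10²⁴ = 3.986×10¹⁴ m³/s².
Semi-major axis a = (r_p + r_a)/2 = (6850.0 + 23020)/2 = 14935 km = 1.494×10⁷ m.
By Kepler's third law T = 2π√(a³/μ) = 2π × 2.891×10³ = 1.816×10⁴ s.
= 5.046 hours.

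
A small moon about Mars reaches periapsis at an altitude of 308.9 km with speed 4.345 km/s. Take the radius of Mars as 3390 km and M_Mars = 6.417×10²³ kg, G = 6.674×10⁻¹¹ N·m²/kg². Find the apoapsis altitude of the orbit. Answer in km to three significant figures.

μ = GM = 6.674×10⁻¹¹ × 6.417×10²³ = 4.283×10¹³ m³/s².
r_p = 3390 + 308.9 = 3698.9 km = 3.699×10⁶ m.
Specific energy ε = v²/2 − μ/r = -2.139×10⁶ J/kg, so a = −μ/(2ε) = 1.001×10⁷ m.
The apsides satisfy r_p + r_a = 2a, so the apoapsis radius is 2a − r_p = 1.632×10⁷ m = 16325 km.
Apoapsis altitude = 16325 − 3390 = 12935 km.

apoapsis altitude ≈ 12900 km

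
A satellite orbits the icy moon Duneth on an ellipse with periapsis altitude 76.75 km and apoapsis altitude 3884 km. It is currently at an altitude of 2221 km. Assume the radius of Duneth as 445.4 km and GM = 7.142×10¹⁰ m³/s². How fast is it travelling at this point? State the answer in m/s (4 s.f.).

r_p = 445.4 + 76.75 = 522.15 km = 5.2215×10⁵ m.
r_a = 445.4 + 3884 = 4329.4 km = 4.3294×10⁶ m.
r = 445.4 + 2221 = 2666.4 km = 2.666×10⁶ m.
Semi-major axis a = (r_p + r_a)/2 = 2425.8 km = 2.426×10⁶ m.
Vis-viva: v² = μ(2/r − 1/a) = 7.142×10¹⁰ × (7.501×10⁻⁷ − 4.122×10⁻⁷) = 2.413×10⁴ m²/s².
v = 155.3 m/s.

v ≈ 155.3 m/s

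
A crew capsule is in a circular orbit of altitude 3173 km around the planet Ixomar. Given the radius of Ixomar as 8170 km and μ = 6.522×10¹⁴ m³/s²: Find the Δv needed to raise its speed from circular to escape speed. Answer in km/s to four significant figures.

Δv ≈ 3.141 km/s

r = 8170 + 3173 = 11343 km = 1.1343×10⁷ m.
Circular speed v_c = √(μ/r) = 7583 m/s.
Escape speed v_esc = √(2μ/r) = √2 × v_c = 10720 m/s.
Δv = v_esc − v_c = 3141 m/s = 3.141 km/s.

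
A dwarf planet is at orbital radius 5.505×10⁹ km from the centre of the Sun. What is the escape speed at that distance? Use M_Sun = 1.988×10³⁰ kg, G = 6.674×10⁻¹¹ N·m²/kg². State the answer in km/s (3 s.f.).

v_esc ≈ 6.94 km/s

μ = GM = 6.674×10⁻¹¹ × 1.988×10³⁰ = 1.327×10²⁰ m³/s².
r = 5.505×10⁹ km = 5.505×10¹² m.
Escape speed v_esc = √(2μ/r) = √(2 × 1.327×10²⁰ / 5.505×10¹²) = √(4.820×10⁷) = 6943 m/s.
= 6.943 km/s.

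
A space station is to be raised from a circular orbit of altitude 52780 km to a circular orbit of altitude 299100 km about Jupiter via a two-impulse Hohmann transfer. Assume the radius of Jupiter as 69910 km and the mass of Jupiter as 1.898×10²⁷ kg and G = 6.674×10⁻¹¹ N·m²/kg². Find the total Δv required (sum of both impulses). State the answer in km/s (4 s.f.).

μ = GM = 6.674×10⁻¹¹ × 1.898×10²⁷ = 1.267×10¹⁷ m³/s².
r₁ = 69910 + 52780 = 122690 km = 1.2269×10⁸ m.
r₂ = 69910 + 299100 = 369010 km = 3.6901×10⁸ m.
Transfer ellipse a_t = (r₁ + r₂)/2 = 2.458×10⁸ m.
At r₁: circular v_c1 = √(μ/r₁) = 32130 m/s; transfer-perijove v_p = √[μ(2/r₁ − 1/a_t)] = 39370 m/s.
Δv₁ = v_p − v_c1 = 7234 m/s.
At r₂: circular v_c2 = √(μ/r₂) = 18530 m/s; transfer-apojove v_a = √[μ(2/r₂ − 1/a_t)] = 13090 m/s.
Δv₂ = v_c2 − v_a = 5439 m/s.
Total Δv = Δv₁ + Δv₂ = 12670 m/s = 12.67 km/s.

Δv_total ≈ 12.67 km/s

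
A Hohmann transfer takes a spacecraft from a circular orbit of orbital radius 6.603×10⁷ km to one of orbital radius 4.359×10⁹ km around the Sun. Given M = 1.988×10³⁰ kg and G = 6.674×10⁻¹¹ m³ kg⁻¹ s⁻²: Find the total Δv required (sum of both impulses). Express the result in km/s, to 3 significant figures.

μ = GM = 6.674×10⁻¹¹ × 1.988×10³⁰ = 1.327×10²⁰ m³/s².
r₁ = 6.603×10⁷ km = 6.603×10¹⁰ m.
r₂ = 4.359×10⁹ km = 4.359×10¹² m.
Transfer ellipse a_t = (r₁ + r₂)/2 = 2.213×10¹² m.
At r₁: circular v_c1 = √(μ/r₁) = 44830 m/s; transfer-perihelion v_p = √[μ(2/r₁ − 1/a_t)] = 62920 m/s.
Δv₁ = v_p − v_c1 = 18090 m/s.
At r₂: circular v_c2 = √(μ/r₂) = 5517 m/s; transfer-aphelion v_a = √[μ(2/r₂ − 1/a_t)] = 953.1 m/s.
Δv₂ = v_c2 − v_a = 4564 m/s.
Total Δv = Δv₁ + Δv₂ = 22660 m/s = 22.66 km/s.

Δv_total ≈ 22.7 km/s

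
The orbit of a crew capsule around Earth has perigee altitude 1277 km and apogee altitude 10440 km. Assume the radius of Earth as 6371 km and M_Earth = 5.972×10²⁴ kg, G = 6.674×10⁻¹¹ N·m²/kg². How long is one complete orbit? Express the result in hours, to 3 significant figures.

μ = GM = 6.674×10⁻¹¹ × 5.972×10²⁴ = 3.986×10¹⁴ m³/s².
r_p = 6371 + 1277 = 7648.0 km = 7.6480×10⁶ m.
r_a = 6371 + 10440 = 16811 km = 1.6811×10⁷ m.
Semi-major axis a = (r_p + r_a)/2 = (7648.0 + 16811)/2 = 12230 km = 1.223×10⁷ m.
By Kepler's third law T = 2π√(a³/μ) = 2π × 2.142×10³ = 1.346×10⁴ s.
= 3.739 hours.

T ≈ 3.74 hours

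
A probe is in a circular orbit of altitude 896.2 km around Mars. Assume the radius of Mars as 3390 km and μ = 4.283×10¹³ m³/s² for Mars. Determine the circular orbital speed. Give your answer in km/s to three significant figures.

v ≈ 3.16 km/s

r = 3390 + 896.2 = 4286.2 km = 4.2862×10⁶ m.
For a circular orbit v = √(μ/r) = √(4.283×10¹³ / 4.286×10⁶) = √(9.993×10⁶) = 3161 m/s.
That is 3.161 km/s.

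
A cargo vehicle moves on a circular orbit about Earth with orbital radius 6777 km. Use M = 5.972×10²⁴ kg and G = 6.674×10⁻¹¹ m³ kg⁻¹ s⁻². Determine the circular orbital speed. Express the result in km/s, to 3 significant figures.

μ = GM = 6.674×10⁻¹¹ × 5.972×10²⁴ = 3.986×10¹⁴ m³/s².
r = 6777 km = 6.777×10⁶ m.
For a circular orbit v = √(μ/r) = √(3.986×10¹⁴ / 6.777×10⁶) = √(5.881×10⁷) = 7669 m/s.
That is 7.669 km/s.

v ≈ 7.67 km/s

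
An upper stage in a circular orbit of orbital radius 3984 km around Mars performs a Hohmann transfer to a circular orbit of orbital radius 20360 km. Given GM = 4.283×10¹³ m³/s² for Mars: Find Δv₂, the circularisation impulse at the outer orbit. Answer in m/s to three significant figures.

r₁ = 3984 km = 3.984×10⁶ m.
r₂ = 20360 km = 2.036×10⁷ m.
Transfer ellipse a_t = (r₁ + r₂)/2 = 1.217×10⁷ m.
At r₁: circular v_c1 = √(μ/r₁) = 3279 m/s; transfer-periapsis v_p = √[μ(2/r₁ − 1/a_t)] = 4241 m/s.
At r₂: circular v_c2 = √(μ/r₂) = 1450 m/s; transfer-apoapsis v_a = √[μ(2/r₂ − 1/a_t)] = 829.8 m/s.
Δv₂ = v_c2 − v_a = 620.6 m/s.

Δv ≈ 621 m/s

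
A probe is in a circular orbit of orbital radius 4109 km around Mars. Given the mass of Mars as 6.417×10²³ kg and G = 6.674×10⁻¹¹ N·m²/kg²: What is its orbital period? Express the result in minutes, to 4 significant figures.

T ≈ 133.3 minutes

μ = GM = 6.674×10⁻¹¹ × 6.417×10²³ = 4.283×10¹³ m³/s².
r = 4109 km = 4.109×10⁶ m.
Kepler's third law: T = 2π√(r³/μ) = 2π√((4.109×10⁶)³ / 4.283×10¹³).
r³/μ = 1.620×10⁶ s², so T = 2π × 1.273×10³ = 7.997×10³ s.
Converting: 7.997×10³ s ÷ 60.00 = 133.3 minutes.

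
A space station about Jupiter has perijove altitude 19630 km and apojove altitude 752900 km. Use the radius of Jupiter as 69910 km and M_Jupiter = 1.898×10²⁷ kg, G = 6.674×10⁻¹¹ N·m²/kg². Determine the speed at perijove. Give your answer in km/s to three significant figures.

v ≈ 50.5 km/s

μ = GM = 6.674×10⁻¹¹ × 1.898×10²⁷ = 1.267×10¹⁷ m³/s².
r_p = 69910 + 19630 = 89540 km = 8.9540×10⁷ m.
r_a = 69910 + 752900 = 822810 km = 8.2281×10⁸ m.
Semi-major axis a = (r_p + r_a)/2 = 4.5618×10⁵ km = 4.562×10⁸ m.
Vis-viva: v² = μ(2/r − 1/a) = 1.267×10¹⁷ × (2.234×10⁻⁸ − 2.192×10⁻⁹) = 2.552×10⁹ m²/s².
v = 50510 m/s = 50.51 km/s.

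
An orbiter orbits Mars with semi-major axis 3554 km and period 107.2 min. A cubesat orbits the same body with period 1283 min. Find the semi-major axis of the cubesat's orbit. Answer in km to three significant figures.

a₂ ≈ 18600 km

Kepler's third law: a³ ∝ T², so a₂ = a₁ (T₂/T₁)^(2/3).
T₂/T₁ = 11.97, (T₂/T₁)^(2/3) = 5.232.
a₂ = 3554 × 5.232 = 18600 km.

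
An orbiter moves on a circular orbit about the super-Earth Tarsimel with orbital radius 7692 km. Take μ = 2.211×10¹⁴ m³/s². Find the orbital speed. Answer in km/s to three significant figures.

v ≈ 5.36 km/s

r = 7692 km = 7.692×10⁶ m.
For a circular orbit v = √(μ/r) = √(2.211×10¹⁴ / 7.692×10⁶) = √(2.874×10⁷) = 5361 m/s.
That is 5.361 km/s.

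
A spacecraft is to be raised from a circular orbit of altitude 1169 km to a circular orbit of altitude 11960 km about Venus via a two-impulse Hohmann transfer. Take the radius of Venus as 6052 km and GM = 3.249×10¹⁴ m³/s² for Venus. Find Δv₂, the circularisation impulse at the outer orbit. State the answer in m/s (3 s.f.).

Δv ≈ 1030 m/s

r₁ = 6052 + 1169 = 7221.0 km = 7.2210×10⁶ m.
r₂ = 6052 + 11960 = 18012 km = 1.8012×10⁷ m.
Transfer ellipse a_t = (r₁ + r₂)/2 = 1.262×10⁷ m.
At r₁: circular v_c1 = √(μ/r₁) = 6708 m/s; transfer-periapsis v_p = √[μ(2/r₁ − 1/a_t)] = 8015 m/s.
At r₂: circular v_c2 = √(μ/r₂) = 4247 m/s; transfer-apoapsis v_a = √[μ(2/r₂ − 1/a_t)] = 3213 m/s.
Δv₂ = v_c2 − v_a = 1034 m/s.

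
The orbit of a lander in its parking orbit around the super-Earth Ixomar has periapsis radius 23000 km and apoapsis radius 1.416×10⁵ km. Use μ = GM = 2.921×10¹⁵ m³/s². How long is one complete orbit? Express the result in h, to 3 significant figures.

T ≈ 24.1 h

Semi-major axis a = (r_p + r_a)/2 = (23000 + 1.4160×10⁵)/2 = 82300 km = 8.230×10⁷ m.
By Kepler's third law T = 2π√(a³/μ) = 2π × 1.381×10⁴ = 8.680×10⁴ s.
= 24.11 h.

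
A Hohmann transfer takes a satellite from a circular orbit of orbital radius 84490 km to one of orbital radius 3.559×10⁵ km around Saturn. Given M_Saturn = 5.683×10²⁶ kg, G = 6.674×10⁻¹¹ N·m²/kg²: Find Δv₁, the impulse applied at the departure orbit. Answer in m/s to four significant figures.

μ = GM = 6.674×10⁻¹¹ × 5.683×10²⁶ = 3.793×10¹⁶ m³/s².
r₁ = 84490 km = 8.449×10⁷ m.
r₂ = 3.559×10⁵ km = 3.559×10⁸ m.
Transfer ellipse a_t = (r₁ + r₂)/2 = 2.202×10⁸ m.
At r₁: circular v_c1 = √(μ/r₁) = 21190 m/s; transfer-perikrone v_p = √[μ(2/r₁ − 1/a_t)] = 26940 m/s.
Δv₁ = v_p − v_c1 = 5749 m/s.

Δv ≈ 5749 m/s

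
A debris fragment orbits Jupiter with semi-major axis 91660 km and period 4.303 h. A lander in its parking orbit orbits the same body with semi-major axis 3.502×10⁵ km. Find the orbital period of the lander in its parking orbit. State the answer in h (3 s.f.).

Kepler's third law: T² ∝ a³, so T₂ = T₁ (a₂/a₁)^(3/2).
a₂/a₁ = 3.821, (a₂/a₁)^(3/2) = 7.468.
T₂ = 4.303 × 7.468 = 32.13 h.

T₂ ≈ 32.1 h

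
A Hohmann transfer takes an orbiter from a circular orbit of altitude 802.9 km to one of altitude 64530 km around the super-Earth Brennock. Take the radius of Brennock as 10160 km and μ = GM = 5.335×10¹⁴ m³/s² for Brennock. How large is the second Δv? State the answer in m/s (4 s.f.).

r₁ = 10160 + 802.9 = 10963 km = 1.0963×10⁷ m.
r₂ = 10160 + 64530 = 74690 km = 7.4690×10⁷ m.
Transfer ellipse a_t = (r₁ + r₂)/2 = 4.283×10⁷ m.
At r₁: circular v_c1 = √(μ/r₁) = 6976 m/s; transfer-periapsis v_p = √[μ(2/r₁ − 1/a_t)] = 9213 m/s.
At r₂: circular v_c2 = √(μ/r₂) = 2673 m/s; transfer-apoapsis v_a = √[μ(2/r₂ − 1/a_t)] = 1352 m/s.
Δv₂ = v_c2 − v_a = 1320 m/s.

Δv ≈ 1320 m/s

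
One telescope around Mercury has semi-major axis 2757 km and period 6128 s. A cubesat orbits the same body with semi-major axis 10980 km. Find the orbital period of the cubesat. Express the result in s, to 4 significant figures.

T₂ ≈ 48700 s

Kepler's third law: T² ∝ a³, so T₂ = T₁ (a₂/a₁)^(3/2).
a₂/a₁ = 3.983, (a₂/a₁)^(3/2) = 7.948.
T₂ = 6128 × 7.948 = 48700 s.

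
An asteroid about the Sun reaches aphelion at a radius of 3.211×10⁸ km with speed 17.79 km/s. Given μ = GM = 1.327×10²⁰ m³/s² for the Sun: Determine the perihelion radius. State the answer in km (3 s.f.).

perihelion radius ≈ 1.99×10⁸ km

r_a = 3.211×10¹¹ m.
Specific energy ε = v²/2 − μ/r = -2.550×10⁸ J/kg, so a = −μ/(2ε) = 2.602×10¹¹ m.
The apsides satisfy r_p + r_a = 2a, so the perihelion radius is 2a − r_a = 1.992×10¹¹ m = 1.9924×10⁸ km.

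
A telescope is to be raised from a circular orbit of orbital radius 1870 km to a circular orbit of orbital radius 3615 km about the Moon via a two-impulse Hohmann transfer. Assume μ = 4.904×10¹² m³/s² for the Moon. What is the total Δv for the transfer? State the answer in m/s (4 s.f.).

Δv_total ≈ 442.8 m/s

r₁ = 1870 km = 1.870×10⁶ m.
r₂ = 3615 km = 3.615×10⁶ m.
Transfer ellipse a_t = (r₁ + r₂)/2 = 2.742×10⁶ m.
At r₁: circular v_c1 = √(μ/r₁) = 1619 m/s; transfer-perilune v_p = √[μ(2/r₁ − 1/a_t)] = 1859 m/s.
Δv₁ = v_p − v_c1 = 239.8 m/s.
At r₂: circular v_c2 = √(μ/r₂) = 1165 m/s; transfer-apolune v_a = √[μ(2/r₂ − 1/a_t)] = 961.8 m/s.
Δv₂ = v_c2 − v_a = 203.0 m/s.
Total Δv = Δv₁ + Δv₂ = 442.8 m/s.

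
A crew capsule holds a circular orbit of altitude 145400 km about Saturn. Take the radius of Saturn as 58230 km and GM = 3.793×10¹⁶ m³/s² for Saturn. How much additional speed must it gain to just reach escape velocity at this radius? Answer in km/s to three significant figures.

r = 58230 + 145400 = 203630 km = 2.0363×10⁸ m.
Circular speed v_c = √(μ/r) = 13650 m/s.
Escape speed v_esc = √(2μ/r) = √2 × v_c = 19300 m/s.
Δv = v_esc − v_c = 5653 m/s = 5.653 km/s.

Δv ≈ 5.65 km/s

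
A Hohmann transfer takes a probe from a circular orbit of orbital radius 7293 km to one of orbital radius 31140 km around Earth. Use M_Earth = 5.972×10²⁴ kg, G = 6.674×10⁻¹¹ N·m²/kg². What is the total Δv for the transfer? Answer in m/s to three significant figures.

μ = GM = 6.674×10⁻¹¹ × 5.972×10²⁴ = 3.986×10¹⁴ m³/s².
r₁ = 7293 km = 7.293×10⁶ m.
r₂ = 31140 km = 3.114×10⁷ m.
Transfer ellipse a_t = (r₁ + r₂)/2 = 1.922×10⁷ m.
At r₁: circular v_c1 = √(μ/r₁) = 7393 m/s; transfer-perigee v_p = √[μ(2/r₁ − 1/a_t)] = 9411 m/s.
Δv₁ = v_p − v_c1 = 2018 m/s.
At r₂: circular v_c2 = √(μ/r₂) = 3578 m/s; transfer-apogee v_a = √[μ(2/r₂ − 1/a_t)] = 2204 m/s.
Δv₂ = v_c2 − v_a = 1374 m/s.
Total Δv = Δv₁ + Δv₂ = 3392 m/s.

Δv_total ≈ 3390 m/s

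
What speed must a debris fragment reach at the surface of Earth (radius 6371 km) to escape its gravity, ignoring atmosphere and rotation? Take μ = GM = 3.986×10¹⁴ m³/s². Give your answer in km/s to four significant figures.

v_esc ≈ 11.19 km/s

r = R = 6.371×10⁶ m.
Escape speed v_esc = √(2μ/r) = √(2 × 3.986×10¹⁴ / 6.371×10⁶) = √(1.251×10⁸) = 11190 m/s.
= 11.19 km/s.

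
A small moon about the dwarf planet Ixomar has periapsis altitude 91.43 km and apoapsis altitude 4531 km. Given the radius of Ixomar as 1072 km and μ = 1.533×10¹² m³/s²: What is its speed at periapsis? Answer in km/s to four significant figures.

r_p = 1072 + 91.43 = 1163.4 km = 1.1634×10⁶ m.
r_a = 1072 + 4531 = 5603.0 km = 5.6030×10⁶ m.
Semi-major axis a = (r_p + r_a)/2 = 3383.2 km = 3.383×10⁶ m.
Vis-viva: v² = μ(2/r − 1/a) = 1.533×10¹² × (1.719×10⁻⁶ − 2.956×10⁻⁷) = 2.182×10⁶ m²/s².
v = 1477 m/s = 1.477 km/s.

v ≈ 1.477 km/s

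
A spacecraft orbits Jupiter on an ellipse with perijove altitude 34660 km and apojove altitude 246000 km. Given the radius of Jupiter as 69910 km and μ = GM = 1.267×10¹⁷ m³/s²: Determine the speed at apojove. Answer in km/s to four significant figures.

v ≈ 14.12 km/s

r_p = 69910 + 34660 = 104570 km = 1.0457×10⁸ m.
r_a = 69910 + 246000 = 315910 km = 3.1591×10⁸ m.
Semi-major axis a = (r_p + r_a)/2 = 2.1024×10⁵ km = 2.102×10⁸ m.
Vis-viva: v² = μ(2/r − 1/a) = 1.267×10¹⁷ × (6.331×10⁻⁹ − 4.756×10⁻⁹) = 1.995×10⁸ m²/s².
v = 14120 m/s = 14.12 km/s.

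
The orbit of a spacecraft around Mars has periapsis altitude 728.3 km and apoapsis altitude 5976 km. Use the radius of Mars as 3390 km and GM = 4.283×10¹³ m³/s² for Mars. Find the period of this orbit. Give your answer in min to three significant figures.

r_p = 3390 + 728.3 = 4118.3 km = 4.1183×10⁶ m.
r_a = 3390 + 5976 = 9366.0 km = 9.3660×10⁶ m.
Semi-major axis a = (r_p + r_a)/2 = (4118.3 + 9366.0)/2 = 6742.1 km = 6.742×10⁶ m.
By Kepler's third law T = 2π√(a³/μ) = 2π × 2.675×10³ = 1.681×10⁴ s.
= 280.1 min.

T ≈ 280 min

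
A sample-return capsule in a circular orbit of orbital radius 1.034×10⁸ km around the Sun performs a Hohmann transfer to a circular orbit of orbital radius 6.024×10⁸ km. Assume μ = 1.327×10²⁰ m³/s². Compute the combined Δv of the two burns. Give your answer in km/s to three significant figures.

Δv_total ≈ 17.8 km/s

r₁ = 1.034×10⁸ km = 1.034×10¹¹ m.
r₂ = 6.024×10⁸ km = 6.024×10¹¹ m.
Transfer ellipse a_t = (r₁ + r₂)/2 = 3.529×10¹¹ m.
At r₁: circular v_c1 = √(μ/r₁) = 35820 m/s; transfer-perihelion v_p = √[μ(2/r₁ − 1/a_t)] = 46800 m/s.
Δv₁ = v_p − v_c1 = 10980 m/s.
At r₂: circular v_c2 = √(μ/r₂) = 14840 m/s; transfer-aphelion v_a = √[μ(2/r₂ − 1/a_t)] = 8034 m/s.
Δv₂ = v_c2 − v_a = 6808 m/s.
Total Δv = Δv₁ + Δv₂ = 17790 m/s = 17.79 km/s.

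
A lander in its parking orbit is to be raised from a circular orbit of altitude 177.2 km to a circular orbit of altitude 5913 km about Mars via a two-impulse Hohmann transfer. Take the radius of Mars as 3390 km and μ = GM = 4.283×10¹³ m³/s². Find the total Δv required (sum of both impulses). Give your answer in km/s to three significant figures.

Δv_total ≈ 1.25 km/s

r₁ = 3390 + 177.2 = 3567.2 km = 3.5672×10⁶ m.
r₂ = 3390 + 5913 = 9303.0 km = 9.3030×10⁶ m.
Transfer ellipse a_t = (r₁ + r₂)/2 = 6.435×10⁶ m.
At r₁: circular v_c1 = √(μ/r₁) = 3465 m/s; transfer-periapsis v_p = √[μ(2/r₁ − 1/a_t)] = 4166 m/s.
Δv₁ = v_p − v_c1 = 701.2 m/s.
At r₂: circular v_c2 = √(μ/r₂) = 2146 m/s; transfer-apoapsis v_a = √[μ(2/r₂ − 1/a_t)] = 1598 m/s.
Δv₂ = v_c2 − v_a = 548.1 m/s.
Total Δv = Δv₁ + Δv₂ = 1249 m/s = 1.249 km/s.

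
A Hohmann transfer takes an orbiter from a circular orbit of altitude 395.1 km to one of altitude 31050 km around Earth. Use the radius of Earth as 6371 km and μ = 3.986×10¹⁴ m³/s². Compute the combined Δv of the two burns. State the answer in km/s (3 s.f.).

r₁ = 6371 + 395.1 = 6766.1 km = 6.7661×10⁶ m.
r₂ = 6371 + 31050 = 37421 km = 3.7421×10⁷ m.
Transfer ellipse a_t = (r₁ + r₂)/2 = 2.209×10⁷ m.
At r₁: circular v_c1 = √(μ/r₁) = 7675 m/s; transfer-perigee v_p = √[μ(2/r₁ − 1/a_t)] = 9989 m/s.
Δv₁ = v_p − v_c1 = 2314 m/s.
At r₂: circular v_c2 = √(μ/r₂) = 3264 m/s; transfer-apogee v_a = √[μ(2/r₂ − 1/a_t)] = 1806 m/s.
Δv₂ = v_c2 − v_a = 1458 m/s.
Total Δv = Δv₁ + Δv₂ = 3771 m/s = 3.771 km/s.

Δv_total ≈ 3.77 km/s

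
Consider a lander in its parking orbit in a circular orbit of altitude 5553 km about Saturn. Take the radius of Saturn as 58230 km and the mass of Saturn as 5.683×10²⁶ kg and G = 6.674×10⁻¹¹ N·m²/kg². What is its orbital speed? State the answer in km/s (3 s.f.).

v ≈ 24.4 km/s

μ = GM = 6.674×10⁻¹¹ × 5.683×10²⁶ = 3.793×10¹⁶ m³/s².
r = 58230 + 5553 = 63783 km = 6.3783×10⁷ m.
For a circular orbit v = √(μ/r) = √(3.793×10¹⁶ / 6.378×10⁷) = √(5.946×10⁸) = 24390 m/s.
That is 24.39 km/s.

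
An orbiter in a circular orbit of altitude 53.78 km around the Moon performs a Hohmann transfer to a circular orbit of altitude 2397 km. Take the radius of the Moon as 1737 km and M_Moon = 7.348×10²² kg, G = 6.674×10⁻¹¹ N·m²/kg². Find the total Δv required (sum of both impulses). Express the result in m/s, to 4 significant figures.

μ = GM = 6.674×10⁻¹¹ × 7.348×10²² = 4.904×10¹² m³/s².
r₁ = 1737 + 53.78 = 1790.8 km = 1.7908×10⁶ m.
r₂ = 1737 + 2397 = 4134.0 km = 4.1340×10⁶ m.
Transfer ellipse a_t = (r₁ + r₂)/2 = 2.962×10⁶ m.
At r₁: circular v_c1 = √(μ/r₁) = 1655 m/s; transfer-perilune v_p = √[μ(2/r₁ − 1/a_t)] = 1955 m/s.
Δv₁ = v_p − v_c1 = 300.0 m/s.
At r₂: circular v_c2 = √(μ/r₂) = 1089 m/s; transfer-apolune v_a = √[μ(2/r₂ − 1/a_t)] = 846.8 m/s.
Δv₂ = v_c2 − v_a = 242.3 m/s.
Total Δv = Δv₁ + Δv₂ = 542.4 m/s.

Δv_total ≈ 542.4 m/s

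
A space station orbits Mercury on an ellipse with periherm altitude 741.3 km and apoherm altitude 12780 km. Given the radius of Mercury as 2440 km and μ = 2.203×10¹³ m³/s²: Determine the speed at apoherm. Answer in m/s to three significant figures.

r_p = 2440 + 741.3 = 3181.3 km = 3.1813×10⁶ m.
r_a = 2440 + 12780 = 15220 km = 1.5220×10⁷ m.
Semi-major axis a = (r_p + r_a)/2 = 9200.6 km = 9.201×10⁶ m.
Vis-viva: v² = μ(2/r − 1/a) = 2.203×10¹³ × (1.314×10⁻⁷ − 1.087×10⁻⁷) = 5.005×10⁵ m²/s².
v = 707.4 m/s.

v ≈ 707 m/s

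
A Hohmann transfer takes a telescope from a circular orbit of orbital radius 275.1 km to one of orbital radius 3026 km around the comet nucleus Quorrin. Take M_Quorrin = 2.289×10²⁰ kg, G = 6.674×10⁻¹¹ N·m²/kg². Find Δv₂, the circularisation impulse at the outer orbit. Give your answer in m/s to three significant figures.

μ = GM = 6.674×10⁻¹¹ × 2.289×10²⁰ = 1.528×10¹⁰ m³/s².
r₁ = 275.1 km = 2.751×10⁵ m.
r₂ = 3026 km = 3.026×10⁶ m.
Transfer ellipse a_t = (r₁ + r₂)/2 = 1.651×10⁶ m.
At r₁: circular v_c1 = √(μ/r₁) = 235.7 m/s; transfer-periapsis v_p = √[μ(2/r₁ − 1/a_t)] = 319.1 m/s.
At r₂: circular v_c2 = √(μ/r₂) = 71.05 m/s; transfer-apoapsis v_a = √[μ(2/r₂ − 1/a_t)] = 29.01 m/s.
Δv₂ = v_c2 − v_a = 42.05 m/s.

Δv ≈ 42.0 m/s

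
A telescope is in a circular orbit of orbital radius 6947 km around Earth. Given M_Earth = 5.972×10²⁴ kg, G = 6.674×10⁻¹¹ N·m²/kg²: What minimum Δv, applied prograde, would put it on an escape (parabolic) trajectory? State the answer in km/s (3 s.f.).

μ = GM = 6.674×10⁻¹¹ × 5.972×10²⁴ = 3.986×10¹⁴ m³/s².
r = 6947 km = 6.947×10⁶ m.
Circular speed v_c = √(μ/r) = 7575 m/s.
Escape speed v_esc = √(2μ/r) = √2 × v_c = 10710 m/s.
Δv = v_esc − v_c = 3137 m/s = 3.137 km/s.

Δv ≈ 3.14 km/s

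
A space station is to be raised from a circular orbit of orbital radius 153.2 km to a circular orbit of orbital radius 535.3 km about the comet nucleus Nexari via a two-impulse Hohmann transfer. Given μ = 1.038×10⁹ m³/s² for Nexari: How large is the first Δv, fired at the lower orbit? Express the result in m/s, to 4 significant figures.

r₁ = 153.2 km = 1.532×10⁵ m.
r₂ = 535.3 km = 5.353×10⁵ m.
Transfer ellipse a_t = (r₁ + r₂)/2 = 3.442×10⁵ m.
At r₁: circular v_c1 = √(μ/r₁) = 82.31 m/s; transfer-periapsis v_p = √[μ(2/r₁ − 1/a_t)] = 102.6 m/s.
Δv₁ = v_p − v_c1 = 20.33 m/s.

Δv ≈ 20.33 m/s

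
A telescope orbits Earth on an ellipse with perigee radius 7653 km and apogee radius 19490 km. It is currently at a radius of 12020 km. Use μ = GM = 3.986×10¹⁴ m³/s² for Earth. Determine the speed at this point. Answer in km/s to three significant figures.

Semi-major axis a = (r_p + r_a)/2 = 13572 km = 1.357×10⁷ m.
Vis-viva: v² = μ(2/r − 1/a) = 3.986×10¹⁴ × (1.664×10⁻⁷ − 7.368×10⁻⁸) = 3.695×10⁷ m²/s².
v = 6079 m/s = 6.079 km/s.

v ≈ 6.08 km/s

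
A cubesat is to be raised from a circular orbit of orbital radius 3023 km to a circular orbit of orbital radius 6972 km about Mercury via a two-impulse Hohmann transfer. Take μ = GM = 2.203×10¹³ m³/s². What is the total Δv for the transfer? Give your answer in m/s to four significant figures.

r₁ = 3023 km = 3.023×10⁶ m.
r₂ = 6972 km = 6.972×10⁶ m.
Transfer ellipse a_t = (r₁ + r₂)/2 = 4.998×10⁶ m.
At r₁: circular v_c1 = √(μ/r₁) = 2700 m/s; transfer-periherm v_p = √[μ(2/r₁ − 1/a_t)] = 3189 m/s.
Δv₁ = v_p − v_c1 = 489.0 m/s.
At r₂: circular v_c2 = √(μ/r₂) = 1778 m/s; transfer-apoherm v_a = √[μ(2/r₂ − 1/a_t)] = 1383 m/s.
Δv₂ = v_c2 − v_a = 395.1 m/s.
Total Δv = Δv₁ + Δv₂ = 884.1 m/s.

Δv_total ≈ 884.1 m/s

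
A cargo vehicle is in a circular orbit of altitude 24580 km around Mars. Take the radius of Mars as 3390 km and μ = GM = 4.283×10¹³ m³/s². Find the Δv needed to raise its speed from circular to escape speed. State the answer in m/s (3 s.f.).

Δv ≈ 513 m/s

r = 3390 + 24580 = 27970 km = 2.7970×10⁷ m.
Circular speed v_c = √(μ/r) = 1237 m/s.
Escape speed v_esc = √(2μ/r) = √2 × v_c = 1750 m/s.
Δv = v_esc − v_c = 512.6 m/s.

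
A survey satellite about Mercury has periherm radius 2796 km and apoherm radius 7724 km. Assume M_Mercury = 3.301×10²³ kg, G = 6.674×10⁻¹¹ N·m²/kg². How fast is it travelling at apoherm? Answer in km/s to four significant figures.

v ≈ 1.231 km/s

μ = GM = 6.674×10⁻¹¹ × 3.301×10²³ = 2.203×10¹³ m³/s².
Semi-major axis a = (r_p + r_a)/2 = 5260.0 km = 5.260×10⁶ m.
Vis-viva: v² = μ(2/r − 1/a) = 2.203×10¹³ × (2.589×10⁻⁷ − 1.901×10⁻⁷) = 1.516×10⁶ m²/s².
v = 1231 m/s = 1.231 km/s.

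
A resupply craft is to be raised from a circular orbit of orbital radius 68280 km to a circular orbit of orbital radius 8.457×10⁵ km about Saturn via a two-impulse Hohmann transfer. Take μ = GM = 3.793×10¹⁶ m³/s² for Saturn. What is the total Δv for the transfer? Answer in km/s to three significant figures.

Δv_total ≈ 12.6 km/s

r₁ = 68280 km = 6.828×10⁷ m.
r₂ = 8.457×10⁵ km = 8.457×10⁸ m.
Transfer ellipse a_t = (r₁ + r₂)/2 = 4.570×10⁸ m.
At r₁: circular v_c1 = √(μ/r₁) = 23570 m/s; transfer-perikrone v_p = √[μ(2/r₁ − 1/a_t)] = 32060 m/s.
Δv₁ = v_p − v_c1 = 8493 m/s.
At r₂: circular v_c2 = √(μ/r₂) = 6697 m/s; transfer-apokrone v_a = √[μ(2/r₂ − 1/a_t)] = 2589 m/s.
Δv₂ = v_c2 − v_a = 4108 m/s.
Total Δv = Δv₁ + Δv₂ = 12600 m/s = 12.60 km/s.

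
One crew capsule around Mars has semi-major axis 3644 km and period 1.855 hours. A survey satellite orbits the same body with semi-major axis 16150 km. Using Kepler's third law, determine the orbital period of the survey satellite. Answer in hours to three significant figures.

T₂ ≈ 17.3 hours

Kepler's third law: T² ∝ a³, so T₂ = T₁ (a₂/a₁)^(3/2).
a₂/a₁ = 4.432, (a₂/a₁)^(3/2) = 9.330.
T₂ = 1.855 × 9.330 = 17.31 hours.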